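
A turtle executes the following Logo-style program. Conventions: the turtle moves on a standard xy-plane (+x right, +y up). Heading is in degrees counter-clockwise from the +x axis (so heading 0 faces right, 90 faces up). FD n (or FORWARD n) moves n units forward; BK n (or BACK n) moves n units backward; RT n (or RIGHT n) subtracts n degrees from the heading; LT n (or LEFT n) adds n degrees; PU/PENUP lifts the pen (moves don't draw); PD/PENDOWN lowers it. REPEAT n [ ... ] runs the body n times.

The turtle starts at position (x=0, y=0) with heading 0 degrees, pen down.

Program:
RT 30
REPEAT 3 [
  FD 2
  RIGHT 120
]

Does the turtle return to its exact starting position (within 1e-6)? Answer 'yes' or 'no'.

Answer: yes

Derivation:
Executing turtle program step by step:
Start: pos=(0,0), heading=0, pen down
RT 30: heading 0 -> 330
REPEAT 3 [
  -- iteration 1/3 --
  FD 2: (0,0) -> (1.732,-1) [heading=330, draw]
  RT 120: heading 330 -> 210
  -- iteration 2/3 --
  FD 2: (1.732,-1) -> (0,-2) [heading=210, draw]
  RT 120: heading 210 -> 90
  -- iteration 3/3 --
  FD 2: (0,-2) -> (0,0) [heading=90, draw]
  RT 120: heading 90 -> 330
]
Final: pos=(0,0), heading=330, 3 segment(s) drawn

Start position: (0, 0)
Final position: (0, 0)
Distance = 0; < 1e-6 -> CLOSED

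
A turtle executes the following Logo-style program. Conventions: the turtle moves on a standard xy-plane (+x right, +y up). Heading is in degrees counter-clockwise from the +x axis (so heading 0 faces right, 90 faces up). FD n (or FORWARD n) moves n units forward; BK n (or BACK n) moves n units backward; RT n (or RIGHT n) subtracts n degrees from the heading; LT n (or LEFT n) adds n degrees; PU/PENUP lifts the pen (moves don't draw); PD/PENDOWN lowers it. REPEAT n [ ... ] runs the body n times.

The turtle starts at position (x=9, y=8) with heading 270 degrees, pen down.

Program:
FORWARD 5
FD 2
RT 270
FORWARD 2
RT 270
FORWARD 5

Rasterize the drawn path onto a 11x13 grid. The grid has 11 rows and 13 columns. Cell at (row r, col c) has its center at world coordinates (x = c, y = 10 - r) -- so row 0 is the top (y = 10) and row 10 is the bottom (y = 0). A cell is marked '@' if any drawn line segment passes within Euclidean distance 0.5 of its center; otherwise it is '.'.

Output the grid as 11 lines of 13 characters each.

Segment 0: (9,8) -> (9,3)
Segment 1: (9,3) -> (9,1)
Segment 2: (9,1) -> (11,1)
Segment 3: (11,1) -> (11,6)

Answer: .............
.............
.........@...
.........@...
.........@.@.
.........@.@.
.........@.@.
.........@.@.
.........@.@.
.........@@@.
.............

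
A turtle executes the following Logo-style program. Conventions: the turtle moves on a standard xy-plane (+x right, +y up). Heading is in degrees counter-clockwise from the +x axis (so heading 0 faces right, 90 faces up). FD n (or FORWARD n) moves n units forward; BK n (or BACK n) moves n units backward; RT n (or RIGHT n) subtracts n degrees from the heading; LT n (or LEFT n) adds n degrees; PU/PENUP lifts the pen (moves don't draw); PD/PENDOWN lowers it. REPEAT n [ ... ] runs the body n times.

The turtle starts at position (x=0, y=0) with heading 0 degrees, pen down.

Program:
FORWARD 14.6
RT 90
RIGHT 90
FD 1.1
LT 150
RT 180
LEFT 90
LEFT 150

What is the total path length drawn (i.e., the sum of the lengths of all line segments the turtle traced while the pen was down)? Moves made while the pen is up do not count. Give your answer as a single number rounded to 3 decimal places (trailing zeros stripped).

Answer: 15.7

Derivation:
Executing turtle program step by step:
Start: pos=(0,0), heading=0, pen down
FD 14.6: (0,0) -> (14.6,0) [heading=0, draw]
RT 90: heading 0 -> 270
RT 90: heading 270 -> 180
FD 1.1: (14.6,0) -> (13.5,0) [heading=180, draw]
LT 150: heading 180 -> 330
RT 180: heading 330 -> 150
LT 90: heading 150 -> 240
LT 150: heading 240 -> 30
Final: pos=(13.5,0), heading=30, 2 segment(s) drawn

Segment lengths:
  seg 1: (0,0) -> (14.6,0), length = 14.6
  seg 2: (14.6,0) -> (13.5,0), length = 1.1
Total = 15.7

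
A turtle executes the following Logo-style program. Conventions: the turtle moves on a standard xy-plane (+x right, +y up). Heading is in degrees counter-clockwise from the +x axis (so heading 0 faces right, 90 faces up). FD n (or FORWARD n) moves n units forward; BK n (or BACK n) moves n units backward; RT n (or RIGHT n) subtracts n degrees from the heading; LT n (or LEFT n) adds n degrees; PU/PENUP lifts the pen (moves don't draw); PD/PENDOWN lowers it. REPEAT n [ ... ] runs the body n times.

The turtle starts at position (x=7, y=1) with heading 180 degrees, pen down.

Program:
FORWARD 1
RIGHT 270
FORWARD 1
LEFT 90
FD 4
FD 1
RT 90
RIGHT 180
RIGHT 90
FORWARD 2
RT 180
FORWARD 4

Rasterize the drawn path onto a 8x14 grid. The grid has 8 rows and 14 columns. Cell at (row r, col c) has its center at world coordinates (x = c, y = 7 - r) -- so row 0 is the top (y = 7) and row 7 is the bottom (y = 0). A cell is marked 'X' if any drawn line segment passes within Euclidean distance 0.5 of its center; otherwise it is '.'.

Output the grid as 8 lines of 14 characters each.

Segment 0: (7,1) -> (6,1)
Segment 1: (6,1) -> (6,0)
Segment 2: (6,0) -> (10,0)
Segment 3: (10,0) -> (11,0)
Segment 4: (11,0) -> (13,0)
Segment 5: (13,0) -> (9,-0)

Answer: ..............
..............
..............
..............
..............
..............
......XX......
......XXXXXXXX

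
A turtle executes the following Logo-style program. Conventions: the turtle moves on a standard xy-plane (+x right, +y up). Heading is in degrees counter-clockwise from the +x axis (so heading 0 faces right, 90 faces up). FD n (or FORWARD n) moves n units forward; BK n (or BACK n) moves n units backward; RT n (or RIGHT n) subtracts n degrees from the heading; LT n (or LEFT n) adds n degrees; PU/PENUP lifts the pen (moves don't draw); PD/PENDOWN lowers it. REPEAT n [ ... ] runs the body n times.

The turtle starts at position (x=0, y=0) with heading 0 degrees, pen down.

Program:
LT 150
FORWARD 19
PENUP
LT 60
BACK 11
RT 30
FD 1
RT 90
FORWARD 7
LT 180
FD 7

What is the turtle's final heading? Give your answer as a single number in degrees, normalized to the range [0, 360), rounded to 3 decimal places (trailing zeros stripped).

Answer: 270

Derivation:
Executing turtle program step by step:
Start: pos=(0,0), heading=0, pen down
LT 150: heading 0 -> 150
FD 19: (0,0) -> (-16.454,9.5) [heading=150, draw]
PU: pen up
LT 60: heading 150 -> 210
BK 11: (-16.454,9.5) -> (-6.928,15) [heading=210, move]
RT 30: heading 210 -> 180
FD 1: (-6.928,15) -> (-7.928,15) [heading=180, move]
RT 90: heading 180 -> 90
FD 7: (-7.928,15) -> (-7.928,22) [heading=90, move]
LT 180: heading 90 -> 270
FD 7: (-7.928,22) -> (-7.928,15) [heading=270, move]
Final: pos=(-7.928,15), heading=270, 1 segment(s) drawn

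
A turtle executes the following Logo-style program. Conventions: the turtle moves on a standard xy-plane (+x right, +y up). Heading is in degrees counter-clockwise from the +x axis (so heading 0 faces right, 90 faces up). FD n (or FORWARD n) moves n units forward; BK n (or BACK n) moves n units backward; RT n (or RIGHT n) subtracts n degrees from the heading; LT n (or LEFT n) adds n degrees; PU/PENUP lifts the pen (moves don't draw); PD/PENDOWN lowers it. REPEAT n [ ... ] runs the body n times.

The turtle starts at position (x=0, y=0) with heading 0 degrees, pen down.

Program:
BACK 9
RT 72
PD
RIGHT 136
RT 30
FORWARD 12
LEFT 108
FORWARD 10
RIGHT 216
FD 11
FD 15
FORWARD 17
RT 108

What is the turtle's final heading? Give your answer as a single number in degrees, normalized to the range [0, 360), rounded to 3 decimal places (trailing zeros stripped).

Executing turtle program step by step:
Start: pos=(0,0), heading=0, pen down
BK 9: (0,0) -> (-9,0) [heading=0, draw]
RT 72: heading 0 -> 288
PD: pen down
RT 136: heading 288 -> 152
RT 30: heading 152 -> 122
FD 12: (-9,0) -> (-15.359,10.177) [heading=122, draw]
LT 108: heading 122 -> 230
FD 10: (-15.359,10.177) -> (-21.787,2.516) [heading=230, draw]
RT 216: heading 230 -> 14
FD 11: (-21.787,2.516) -> (-11.114,5.177) [heading=14, draw]
FD 15: (-11.114,5.177) -> (3.441,8.806) [heading=14, draw]
FD 17: (3.441,8.806) -> (19.936,12.919) [heading=14, draw]
RT 108: heading 14 -> 266
Final: pos=(19.936,12.919), heading=266, 6 segment(s) drawn

Answer: 266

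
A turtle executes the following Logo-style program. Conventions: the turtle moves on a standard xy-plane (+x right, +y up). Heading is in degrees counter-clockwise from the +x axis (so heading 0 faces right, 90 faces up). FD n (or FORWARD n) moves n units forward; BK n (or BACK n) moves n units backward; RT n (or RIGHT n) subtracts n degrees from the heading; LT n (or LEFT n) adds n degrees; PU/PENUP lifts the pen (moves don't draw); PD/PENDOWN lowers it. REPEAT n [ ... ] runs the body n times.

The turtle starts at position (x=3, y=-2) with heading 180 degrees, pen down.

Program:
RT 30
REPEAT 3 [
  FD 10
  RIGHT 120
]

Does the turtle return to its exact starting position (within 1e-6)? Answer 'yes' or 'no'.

Executing turtle program step by step:
Start: pos=(3,-2), heading=180, pen down
RT 30: heading 180 -> 150
REPEAT 3 [
  -- iteration 1/3 --
  FD 10: (3,-2) -> (-5.66,3) [heading=150, draw]
  RT 120: heading 150 -> 30
  -- iteration 2/3 --
  FD 10: (-5.66,3) -> (3,8) [heading=30, draw]
  RT 120: heading 30 -> 270
  -- iteration 3/3 --
  FD 10: (3,8) -> (3,-2) [heading=270, draw]
  RT 120: heading 270 -> 150
]
Final: pos=(3,-2), heading=150, 3 segment(s) drawn

Start position: (3, -2)
Final position: (3, -2)
Distance = 0; < 1e-6 -> CLOSED

Answer: yes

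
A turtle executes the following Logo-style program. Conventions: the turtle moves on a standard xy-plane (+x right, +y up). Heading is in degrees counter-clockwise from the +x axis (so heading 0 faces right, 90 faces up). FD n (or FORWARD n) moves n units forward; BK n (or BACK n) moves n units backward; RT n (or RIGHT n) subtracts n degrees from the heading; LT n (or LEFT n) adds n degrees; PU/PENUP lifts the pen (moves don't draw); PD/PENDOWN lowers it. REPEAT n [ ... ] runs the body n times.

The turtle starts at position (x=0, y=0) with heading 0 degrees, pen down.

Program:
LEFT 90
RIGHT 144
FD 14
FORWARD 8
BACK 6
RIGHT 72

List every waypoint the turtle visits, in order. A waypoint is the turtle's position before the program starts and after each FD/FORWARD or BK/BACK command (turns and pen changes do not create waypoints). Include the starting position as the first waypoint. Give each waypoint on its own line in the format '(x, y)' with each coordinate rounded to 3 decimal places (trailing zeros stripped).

Executing turtle program step by step:
Start: pos=(0,0), heading=0, pen down
LT 90: heading 0 -> 90
RT 144: heading 90 -> 306
FD 14: (0,0) -> (8.229,-11.326) [heading=306, draw]
FD 8: (8.229,-11.326) -> (12.931,-17.798) [heading=306, draw]
BK 6: (12.931,-17.798) -> (9.405,-12.944) [heading=306, draw]
RT 72: heading 306 -> 234
Final: pos=(9.405,-12.944), heading=234, 3 segment(s) drawn
Waypoints (4 total):
(0, 0)
(8.229, -11.326)
(12.931, -17.798)
(9.405, -12.944)

Answer: (0, 0)
(8.229, -11.326)
(12.931, -17.798)
(9.405, -12.944)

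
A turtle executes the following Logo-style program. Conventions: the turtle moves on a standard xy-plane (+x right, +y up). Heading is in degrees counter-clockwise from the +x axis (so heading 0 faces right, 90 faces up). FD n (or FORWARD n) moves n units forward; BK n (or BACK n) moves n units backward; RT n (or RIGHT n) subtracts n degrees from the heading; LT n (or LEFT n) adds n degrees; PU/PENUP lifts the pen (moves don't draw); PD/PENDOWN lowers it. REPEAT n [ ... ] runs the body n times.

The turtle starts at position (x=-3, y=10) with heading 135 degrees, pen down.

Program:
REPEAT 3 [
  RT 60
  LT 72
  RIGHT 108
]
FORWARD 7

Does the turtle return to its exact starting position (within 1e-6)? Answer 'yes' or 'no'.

Executing turtle program step by step:
Start: pos=(-3,10), heading=135, pen down
REPEAT 3 [
  -- iteration 1/3 --
  RT 60: heading 135 -> 75
  LT 72: heading 75 -> 147
  RT 108: heading 147 -> 39
  -- iteration 2/3 --
  RT 60: heading 39 -> 339
  LT 72: heading 339 -> 51
  RT 108: heading 51 -> 303
  -- iteration 3/3 --
  RT 60: heading 303 -> 243
  LT 72: heading 243 -> 315
  RT 108: heading 315 -> 207
]
FD 7: (-3,10) -> (-9.237,6.822) [heading=207, draw]
Final: pos=(-9.237,6.822), heading=207, 1 segment(s) drawn

Start position: (-3, 10)
Final position: (-9.237, 6.822)
Distance = 7; >= 1e-6 -> NOT closed

Answer: no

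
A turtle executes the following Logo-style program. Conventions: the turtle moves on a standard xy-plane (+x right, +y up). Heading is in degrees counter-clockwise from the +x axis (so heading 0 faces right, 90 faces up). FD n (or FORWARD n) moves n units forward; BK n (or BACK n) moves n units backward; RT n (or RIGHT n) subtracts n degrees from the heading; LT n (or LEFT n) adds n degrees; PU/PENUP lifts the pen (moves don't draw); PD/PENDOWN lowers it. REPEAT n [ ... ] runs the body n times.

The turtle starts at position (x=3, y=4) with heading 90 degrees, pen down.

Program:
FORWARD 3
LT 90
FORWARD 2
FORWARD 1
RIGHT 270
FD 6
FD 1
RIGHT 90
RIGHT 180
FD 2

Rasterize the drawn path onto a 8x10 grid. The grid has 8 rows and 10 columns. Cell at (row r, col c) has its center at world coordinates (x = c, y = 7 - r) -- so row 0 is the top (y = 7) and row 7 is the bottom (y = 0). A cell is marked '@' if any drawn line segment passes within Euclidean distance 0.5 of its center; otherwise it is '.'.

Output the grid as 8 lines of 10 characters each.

Segment 0: (3,4) -> (3,7)
Segment 1: (3,7) -> (1,7)
Segment 2: (1,7) -> (0,7)
Segment 3: (0,7) -> (0,1)
Segment 4: (0,1) -> (0,0)
Segment 5: (0,0) -> (2,0)

Answer: @@@@......
@..@......
@..@......
@..@......
@.........
@.........
@.........
@@@.......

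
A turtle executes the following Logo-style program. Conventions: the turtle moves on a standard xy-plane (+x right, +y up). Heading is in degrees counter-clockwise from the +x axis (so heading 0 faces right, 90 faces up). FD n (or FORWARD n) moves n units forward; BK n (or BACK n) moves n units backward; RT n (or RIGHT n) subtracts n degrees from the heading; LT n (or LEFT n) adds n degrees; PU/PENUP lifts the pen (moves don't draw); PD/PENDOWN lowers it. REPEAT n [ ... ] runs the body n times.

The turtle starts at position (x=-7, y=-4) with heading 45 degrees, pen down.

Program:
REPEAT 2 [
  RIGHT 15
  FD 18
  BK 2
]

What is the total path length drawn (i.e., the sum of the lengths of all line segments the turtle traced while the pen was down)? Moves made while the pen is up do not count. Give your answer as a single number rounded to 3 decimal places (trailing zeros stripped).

Answer: 40

Derivation:
Executing turtle program step by step:
Start: pos=(-7,-4), heading=45, pen down
REPEAT 2 [
  -- iteration 1/2 --
  RT 15: heading 45 -> 30
  FD 18: (-7,-4) -> (8.588,5) [heading=30, draw]
  BK 2: (8.588,5) -> (6.856,4) [heading=30, draw]
  -- iteration 2/2 --
  RT 15: heading 30 -> 15
  FD 18: (6.856,4) -> (24.243,8.659) [heading=15, draw]
  BK 2: (24.243,8.659) -> (22.311,8.141) [heading=15, draw]
]
Final: pos=(22.311,8.141), heading=15, 4 segment(s) drawn

Segment lengths:
  seg 1: (-7,-4) -> (8.588,5), length = 18
  seg 2: (8.588,5) -> (6.856,4), length = 2
  seg 3: (6.856,4) -> (24.243,8.659), length = 18
  seg 4: (24.243,8.659) -> (22.311,8.141), length = 2
Total = 40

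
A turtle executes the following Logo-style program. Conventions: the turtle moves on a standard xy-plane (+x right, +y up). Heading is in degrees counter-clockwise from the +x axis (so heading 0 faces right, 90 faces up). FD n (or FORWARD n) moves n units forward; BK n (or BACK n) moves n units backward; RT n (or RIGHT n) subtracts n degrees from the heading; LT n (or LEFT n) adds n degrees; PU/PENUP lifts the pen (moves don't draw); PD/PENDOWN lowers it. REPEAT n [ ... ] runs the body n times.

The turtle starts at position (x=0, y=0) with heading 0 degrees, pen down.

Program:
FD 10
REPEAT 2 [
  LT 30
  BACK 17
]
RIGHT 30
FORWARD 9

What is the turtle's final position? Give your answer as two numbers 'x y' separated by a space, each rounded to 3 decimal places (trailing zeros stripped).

Executing turtle program step by step:
Start: pos=(0,0), heading=0, pen down
FD 10: (0,0) -> (10,0) [heading=0, draw]
REPEAT 2 [
  -- iteration 1/2 --
  LT 30: heading 0 -> 30
  BK 17: (10,0) -> (-4.722,-8.5) [heading=30, draw]
  -- iteration 2/2 --
  LT 30: heading 30 -> 60
  BK 17: (-4.722,-8.5) -> (-13.222,-23.222) [heading=60, draw]
]
RT 30: heading 60 -> 30
FD 9: (-13.222,-23.222) -> (-5.428,-18.722) [heading=30, draw]
Final: pos=(-5.428,-18.722), heading=30, 4 segment(s) drawn

Answer: -5.428 -18.722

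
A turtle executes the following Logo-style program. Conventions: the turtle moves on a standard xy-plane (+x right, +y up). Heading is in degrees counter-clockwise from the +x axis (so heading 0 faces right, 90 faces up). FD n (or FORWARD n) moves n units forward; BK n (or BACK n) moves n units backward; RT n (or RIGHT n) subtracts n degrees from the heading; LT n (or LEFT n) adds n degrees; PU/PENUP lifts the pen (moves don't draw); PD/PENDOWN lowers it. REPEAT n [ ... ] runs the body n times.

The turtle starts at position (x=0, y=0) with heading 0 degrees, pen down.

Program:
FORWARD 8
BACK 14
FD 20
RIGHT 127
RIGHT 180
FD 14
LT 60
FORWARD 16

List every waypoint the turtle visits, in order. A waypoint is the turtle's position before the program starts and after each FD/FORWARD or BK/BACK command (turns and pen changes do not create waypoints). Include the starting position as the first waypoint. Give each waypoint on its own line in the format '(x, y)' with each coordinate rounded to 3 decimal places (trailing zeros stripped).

Executing turtle program step by step:
Start: pos=(0,0), heading=0, pen down
FD 8: (0,0) -> (8,0) [heading=0, draw]
BK 14: (8,0) -> (-6,0) [heading=0, draw]
FD 20: (-6,0) -> (14,0) [heading=0, draw]
RT 127: heading 0 -> 233
RT 180: heading 233 -> 53
FD 14: (14,0) -> (22.425,11.181) [heading=53, draw]
LT 60: heading 53 -> 113
FD 16: (22.425,11.181) -> (16.174,25.909) [heading=113, draw]
Final: pos=(16.174,25.909), heading=113, 5 segment(s) drawn
Waypoints (6 total):
(0, 0)
(8, 0)
(-6, 0)
(14, 0)
(22.425, 11.181)
(16.174, 25.909)

Answer: (0, 0)
(8, 0)
(-6, 0)
(14, 0)
(22.425, 11.181)
(16.174, 25.909)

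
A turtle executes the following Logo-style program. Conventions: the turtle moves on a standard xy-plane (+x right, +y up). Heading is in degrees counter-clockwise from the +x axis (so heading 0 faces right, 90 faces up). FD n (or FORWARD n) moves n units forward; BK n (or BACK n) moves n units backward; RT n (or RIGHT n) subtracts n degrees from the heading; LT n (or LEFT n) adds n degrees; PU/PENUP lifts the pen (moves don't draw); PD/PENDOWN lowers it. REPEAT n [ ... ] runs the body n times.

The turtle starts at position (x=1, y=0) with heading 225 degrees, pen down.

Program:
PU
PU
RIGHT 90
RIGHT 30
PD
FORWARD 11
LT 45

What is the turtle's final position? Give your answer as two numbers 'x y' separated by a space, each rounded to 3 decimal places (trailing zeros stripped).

Answer: -1.847 10.625

Derivation:
Executing turtle program step by step:
Start: pos=(1,0), heading=225, pen down
PU: pen up
PU: pen up
RT 90: heading 225 -> 135
RT 30: heading 135 -> 105
PD: pen down
FD 11: (1,0) -> (-1.847,10.625) [heading=105, draw]
LT 45: heading 105 -> 150
Final: pos=(-1.847,10.625), heading=150, 1 segment(s) drawn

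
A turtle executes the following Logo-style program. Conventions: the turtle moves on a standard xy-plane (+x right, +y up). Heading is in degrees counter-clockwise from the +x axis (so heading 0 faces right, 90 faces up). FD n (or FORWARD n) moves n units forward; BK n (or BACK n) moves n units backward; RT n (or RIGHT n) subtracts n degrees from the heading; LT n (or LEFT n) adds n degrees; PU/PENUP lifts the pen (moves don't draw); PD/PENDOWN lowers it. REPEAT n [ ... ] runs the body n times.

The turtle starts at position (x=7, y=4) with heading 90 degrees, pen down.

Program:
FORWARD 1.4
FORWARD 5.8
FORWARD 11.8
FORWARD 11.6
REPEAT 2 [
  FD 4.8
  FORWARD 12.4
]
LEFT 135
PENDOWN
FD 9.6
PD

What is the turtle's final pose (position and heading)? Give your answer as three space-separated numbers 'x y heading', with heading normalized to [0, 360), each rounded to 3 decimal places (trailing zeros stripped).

Executing turtle program step by step:
Start: pos=(7,4), heading=90, pen down
FD 1.4: (7,4) -> (7,5.4) [heading=90, draw]
FD 5.8: (7,5.4) -> (7,11.2) [heading=90, draw]
FD 11.8: (7,11.2) -> (7,23) [heading=90, draw]
FD 11.6: (7,23) -> (7,34.6) [heading=90, draw]
REPEAT 2 [
  -- iteration 1/2 --
  FD 4.8: (7,34.6) -> (7,39.4) [heading=90, draw]
  FD 12.4: (7,39.4) -> (7,51.8) [heading=90, draw]
  -- iteration 2/2 --
  FD 4.8: (7,51.8) -> (7,56.6) [heading=90, draw]
  FD 12.4: (7,56.6) -> (7,69) [heading=90, draw]
]
LT 135: heading 90 -> 225
PD: pen down
FD 9.6: (7,69) -> (0.212,62.212) [heading=225, draw]
PD: pen down
Final: pos=(0.212,62.212), heading=225, 9 segment(s) drawn

Answer: 0.212 62.212 225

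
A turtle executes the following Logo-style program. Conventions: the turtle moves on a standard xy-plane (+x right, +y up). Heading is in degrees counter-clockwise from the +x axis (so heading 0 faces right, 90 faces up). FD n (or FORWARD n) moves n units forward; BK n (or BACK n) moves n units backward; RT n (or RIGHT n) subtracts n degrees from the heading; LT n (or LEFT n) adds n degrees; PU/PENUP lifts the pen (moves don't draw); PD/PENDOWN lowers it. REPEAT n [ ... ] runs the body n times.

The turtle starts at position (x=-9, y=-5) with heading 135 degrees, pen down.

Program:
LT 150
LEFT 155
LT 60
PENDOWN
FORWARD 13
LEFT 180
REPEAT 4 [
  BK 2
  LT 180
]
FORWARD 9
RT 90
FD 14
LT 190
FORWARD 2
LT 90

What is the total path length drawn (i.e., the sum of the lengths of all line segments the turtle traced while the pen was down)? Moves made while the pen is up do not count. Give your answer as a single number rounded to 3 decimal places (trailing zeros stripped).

Executing turtle program step by step:
Start: pos=(-9,-5), heading=135, pen down
LT 150: heading 135 -> 285
LT 155: heading 285 -> 80
LT 60: heading 80 -> 140
PD: pen down
FD 13: (-9,-5) -> (-18.959,3.356) [heading=140, draw]
LT 180: heading 140 -> 320
REPEAT 4 [
  -- iteration 1/4 --
  BK 2: (-18.959,3.356) -> (-20.491,4.642) [heading=320, draw]
  LT 180: heading 320 -> 140
  -- iteration 2/4 --
  BK 2: (-20.491,4.642) -> (-18.959,3.356) [heading=140, draw]
  LT 180: heading 140 -> 320
  -- iteration 3/4 --
  BK 2: (-18.959,3.356) -> (-20.491,4.642) [heading=320, draw]
  LT 180: heading 320 -> 140
  -- iteration 4/4 --
  BK 2: (-20.491,4.642) -> (-18.959,3.356) [heading=140, draw]
  LT 180: heading 140 -> 320
]
FD 9: (-18.959,3.356) -> (-12.064,-2.429) [heading=320, draw]
RT 90: heading 320 -> 230
FD 14: (-12.064,-2.429) -> (-21.063,-13.153) [heading=230, draw]
LT 190: heading 230 -> 60
FD 2: (-21.063,-13.153) -> (-20.063,-11.421) [heading=60, draw]
LT 90: heading 60 -> 150
Final: pos=(-20.063,-11.421), heading=150, 8 segment(s) drawn

Segment lengths:
  seg 1: (-9,-5) -> (-18.959,3.356), length = 13
  seg 2: (-18.959,3.356) -> (-20.491,4.642), length = 2
  seg 3: (-20.491,4.642) -> (-18.959,3.356), length = 2
  seg 4: (-18.959,3.356) -> (-20.491,4.642), length = 2
  seg 5: (-20.491,4.642) -> (-18.959,3.356), length = 2
  seg 6: (-18.959,3.356) -> (-12.064,-2.429), length = 9
  seg 7: (-12.064,-2.429) -> (-21.063,-13.153), length = 14
  seg 8: (-21.063,-13.153) -> (-20.063,-11.421), length = 2
Total = 46

Answer: 46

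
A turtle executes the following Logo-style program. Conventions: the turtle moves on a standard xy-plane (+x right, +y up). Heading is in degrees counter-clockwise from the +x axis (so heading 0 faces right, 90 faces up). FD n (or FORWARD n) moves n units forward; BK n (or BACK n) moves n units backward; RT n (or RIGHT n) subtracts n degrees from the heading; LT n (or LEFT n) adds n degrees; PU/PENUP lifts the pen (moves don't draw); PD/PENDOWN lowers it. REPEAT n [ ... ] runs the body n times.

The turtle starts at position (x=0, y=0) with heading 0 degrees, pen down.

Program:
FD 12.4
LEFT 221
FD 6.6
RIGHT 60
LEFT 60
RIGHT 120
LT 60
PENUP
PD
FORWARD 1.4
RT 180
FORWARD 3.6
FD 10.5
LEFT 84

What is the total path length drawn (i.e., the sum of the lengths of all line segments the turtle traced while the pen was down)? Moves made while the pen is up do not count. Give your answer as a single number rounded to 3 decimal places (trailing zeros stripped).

Answer: 34.5

Derivation:
Executing turtle program step by step:
Start: pos=(0,0), heading=0, pen down
FD 12.4: (0,0) -> (12.4,0) [heading=0, draw]
LT 221: heading 0 -> 221
FD 6.6: (12.4,0) -> (7.419,-4.33) [heading=221, draw]
RT 60: heading 221 -> 161
LT 60: heading 161 -> 221
RT 120: heading 221 -> 101
LT 60: heading 101 -> 161
PU: pen up
PD: pen down
FD 1.4: (7.419,-4.33) -> (6.095,-3.874) [heading=161, draw]
RT 180: heading 161 -> 341
FD 3.6: (6.095,-3.874) -> (9.499,-5.046) [heading=341, draw]
FD 10.5: (9.499,-5.046) -> (19.427,-8.465) [heading=341, draw]
LT 84: heading 341 -> 65
Final: pos=(19.427,-8.465), heading=65, 5 segment(s) drawn

Segment lengths:
  seg 1: (0,0) -> (12.4,0), length = 12.4
  seg 2: (12.4,0) -> (7.419,-4.33), length = 6.6
  seg 3: (7.419,-4.33) -> (6.095,-3.874), length = 1.4
  seg 4: (6.095,-3.874) -> (9.499,-5.046), length = 3.6
  seg 5: (9.499,-5.046) -> (19.427,-8.465), length = 10.5
Total = 34.5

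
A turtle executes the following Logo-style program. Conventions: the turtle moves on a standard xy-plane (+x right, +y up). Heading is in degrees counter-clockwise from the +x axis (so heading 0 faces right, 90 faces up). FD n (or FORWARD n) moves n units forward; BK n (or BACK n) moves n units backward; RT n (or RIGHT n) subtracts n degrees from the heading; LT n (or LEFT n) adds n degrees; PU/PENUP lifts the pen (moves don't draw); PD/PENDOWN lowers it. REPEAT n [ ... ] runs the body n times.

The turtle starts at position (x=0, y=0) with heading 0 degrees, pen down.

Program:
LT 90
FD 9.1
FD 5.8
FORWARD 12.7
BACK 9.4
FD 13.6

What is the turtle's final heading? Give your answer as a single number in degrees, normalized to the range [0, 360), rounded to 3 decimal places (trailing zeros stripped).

Answer: 90

Derivation:
Executing turtle program step by step:
Start: pos=(0,0), heading=0, pen down
LT 90: heading 0 -> 90
FD 9.1: (0,0) -> (0,9.1) [heading=90, draw]
FD 5.8: (0,9.1) -> (0,14.9) [heading=90, draw]
FD 12.7: (0,14.9) -> (0,27.6) [heading=90, draw]
BK 9.4: (0,27.6) -> (0,18.2) [heading=90, draw]
FD 13.6: (0,18.2) -> (0,31.8) [heading=90, draw]
Final: pos=(0,31.8), heading=90, 5 segment(s) drawn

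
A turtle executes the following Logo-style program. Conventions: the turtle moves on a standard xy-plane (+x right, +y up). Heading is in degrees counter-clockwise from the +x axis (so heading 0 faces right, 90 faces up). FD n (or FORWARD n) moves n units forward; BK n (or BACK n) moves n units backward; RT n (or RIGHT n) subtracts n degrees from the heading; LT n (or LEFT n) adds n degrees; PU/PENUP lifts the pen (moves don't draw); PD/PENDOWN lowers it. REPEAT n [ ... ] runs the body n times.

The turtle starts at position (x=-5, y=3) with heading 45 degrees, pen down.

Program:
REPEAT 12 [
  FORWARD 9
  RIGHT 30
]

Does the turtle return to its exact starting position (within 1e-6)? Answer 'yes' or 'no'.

Executing turtle program step by step:
Start: pos=(-5,3), heading=45, pen down
REPEAT 12 [
  -- iteration 1/12 --
  FD 9: (-5,3) -> (1.364,9.364) [heading=45, draw]
  RT 30: heading 45 -> 15
  -- iteration 2/12 --
  FD 9: (1.364,9.364) -> (10.057,11.693) [heading=15, draw]
  RT 30: heading 15 -> 345
  -- iteration 3/12 --
  FD 9: (10.057,11.693) -> (18.751,9.364) [heading=345, draw]
  RT 30: heading 345 -> 315
  -- iteration 4/12 --
  FD 9: (18.751,9.364) -> (25.115,3) [heading=315, draw]
  RT 30: heading 315 -> 285
  -- iteration 5/12 --
  FD 9: (25.115,3) -> (27.444,-5.693) [heading=285, draw]
  RT 30: heading 285 -> 255
  -- iteration 6/12 --
  FD 9: (27.444,-5.693) -> (25.115,-14.387) [heading=255, draw]
  RT 30: heading 255 -> 225
  -- iteration 7/12 --
  FD 9: (25.115,-14.387) -> (18.751,-20.751) [heading=225, draw]
  RT 30: heading 225 -> 195
  -- iteration 8/12 --
  FD 9: (18.751,-20.751) -> (10.057,-23.08) [heading=195, draw]
  RT 30: heading 195 -> 165
  -- iteration 9/12 --
  FD 9: (10.057,-23.08) -> (1.364,-20.751) [heading=165, draw]
  RT 30: heading 165 -> 135
  -- iteration 10/12 --
  FD 9: (1.364,-20.751) -> (-5,-14.387) [heading=135, draw]
  RT 30: heading 135 -> 105
  -- iteration 11/12 --
  FD 9: (-5,-14.387) -> (-7.329,-5.693) [heading=105, draw]
  RT 30: heading 105 -> 75
  -- iteration 12/12 --
  FD 9: (-7.329,-5.693) -> (-5,3) [heading=75, draw]
  RT 30: heading 75 -> 45
]
Final: pos=(-5,3), heading=45, 12 segment(s) drawn

Start position: (-5, 3)
Final position: (-5, 3)
Distance = 0; < 1e-6 -> CLOSED

Answer: yes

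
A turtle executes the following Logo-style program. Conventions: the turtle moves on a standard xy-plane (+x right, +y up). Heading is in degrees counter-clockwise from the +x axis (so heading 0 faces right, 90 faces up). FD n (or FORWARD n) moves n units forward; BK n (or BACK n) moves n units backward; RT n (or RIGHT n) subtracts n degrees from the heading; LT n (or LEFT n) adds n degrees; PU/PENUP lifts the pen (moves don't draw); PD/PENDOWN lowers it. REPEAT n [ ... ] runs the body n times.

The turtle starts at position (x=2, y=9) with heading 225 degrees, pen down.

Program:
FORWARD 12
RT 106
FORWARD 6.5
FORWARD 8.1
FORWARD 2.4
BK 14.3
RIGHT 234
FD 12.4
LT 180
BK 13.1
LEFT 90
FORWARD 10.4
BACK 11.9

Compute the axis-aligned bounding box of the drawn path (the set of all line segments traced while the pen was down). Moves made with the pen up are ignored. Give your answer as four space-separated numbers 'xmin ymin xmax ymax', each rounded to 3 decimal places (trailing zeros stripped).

Answer: -27.997 -20.869 2 15.383

Derivation:
Executing turtle program step by step:
Start: pos=(2,9), heading=225, pen down
FD 12: (2,9) -> (-6.485,0.515) [heading=225, draw]
RT 106: heading 225 -> 119
FD 6.5: (-6.485,0.515) -> (-9.637,6.2) [heading=119, draw]
FD 8.1: (-9.637,6.2) -> (-13.564,13.284) [heading=119, draw]
FD 2.4: (-13.564,13.284) -> (-14.727,15.383) [heading=119, draw]
BK 14.3: (-14.727,15.383) -> (-7.794,2.876) [heading=119, draw]
RT 234: heading 119 -> 245
FD 12.4: (-7.794,2.876) -> (-13.035,-8.362) [heading=245, draw]
LT 180: heading 245 -> 65
BK 13.1: (-13.035,-8.362) -> (-18.571,-20.235) [heading=65, draw]
LT 90: heading 65 -> 155
FD 10.4: (-18.571,-20.235) -> (-27.997,-15.839) [heading=155, draw]
BK 11.9: (-27.997,-15.839) -> (-17.212,-20.869) [heading=155, draw]
Final: pos=(-17.212,-20.869), heading=155, 9 segment(s) drawn

Segment endpoints: x in {-27.997, -18.571, -17.212, -14.727, -13.564, -13.035, -9.637, -7.794, -6.485, 2}, y in {-20.869, -20.235, -15.839, -8.362, 0.515, 2.876, 6.2, 9, 13.284, 15.383}
xmin=-27.997, ymin=-20.869, xmax=2, ymax=15.383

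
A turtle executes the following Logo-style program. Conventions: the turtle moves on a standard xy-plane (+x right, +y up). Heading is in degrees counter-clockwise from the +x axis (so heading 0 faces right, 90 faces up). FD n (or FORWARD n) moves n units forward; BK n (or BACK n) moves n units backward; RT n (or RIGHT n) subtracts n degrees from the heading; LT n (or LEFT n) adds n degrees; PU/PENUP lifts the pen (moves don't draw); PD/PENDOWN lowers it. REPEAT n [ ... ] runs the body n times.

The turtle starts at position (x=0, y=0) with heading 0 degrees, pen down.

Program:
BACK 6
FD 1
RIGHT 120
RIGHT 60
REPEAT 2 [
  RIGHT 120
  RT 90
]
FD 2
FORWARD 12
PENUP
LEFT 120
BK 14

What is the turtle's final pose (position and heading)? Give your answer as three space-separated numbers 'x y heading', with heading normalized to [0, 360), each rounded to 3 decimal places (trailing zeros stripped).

Answer: -5 24.249 240

Derivation:
Executing turtle program step by step:
Start: pos=(0,0), heading=0, pen down
BK 6: (0,0) -> (-6,0) [heading=0, draw]
FD 1: (-6,0) -> (-5,0) [heading=0, draw]
RT 120: heading 0 -> 240
RT 60: heading 240 -> 180
REPEAT 2 [
  -- iteration 1/2 --
  RT 120: heading 180 -> 60
  RT 90: heading 60 -> 330
  -- iteration 2/2 --
  RT 120: heading 330 -> 210
  RT 90: heading 210 -> 120
]
FD 2: (-5,0) -> (-6,1.732) [heading=120, draw]
FD 12: (-6,1.732) -> (-12,12.124) [heading=120, draw]
PU: pen up
LT 120: heading 120 -> 240
BK 14: (-12,12.124) -> (-5,24.249) [heading=240, move]
Final: pos=(-5,24.249), heading=240, 4 segment(s) drawn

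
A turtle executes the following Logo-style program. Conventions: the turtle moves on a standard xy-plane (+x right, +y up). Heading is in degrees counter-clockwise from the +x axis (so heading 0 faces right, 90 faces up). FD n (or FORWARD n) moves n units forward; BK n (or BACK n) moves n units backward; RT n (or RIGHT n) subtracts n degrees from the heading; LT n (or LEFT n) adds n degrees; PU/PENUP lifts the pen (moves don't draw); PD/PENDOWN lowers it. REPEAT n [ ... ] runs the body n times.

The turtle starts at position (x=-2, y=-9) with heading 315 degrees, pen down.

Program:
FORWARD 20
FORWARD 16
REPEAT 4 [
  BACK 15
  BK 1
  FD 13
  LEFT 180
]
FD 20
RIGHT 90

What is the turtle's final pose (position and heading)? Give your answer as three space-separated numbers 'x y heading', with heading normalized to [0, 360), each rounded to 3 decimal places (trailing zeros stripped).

Answer: 37.598 -48.598 225

Derivation:
Executing turtle program step by step:
Start: pos=(-2,-9), heading=315, pen down
FD 20: (-2,-9) -> (12.142,-23.142) [heading=315, draw]
FD 16: (12.142,-23.142) -> (23.456,-34.456) [heading=315, draw]
REPEAT 4 [
  -- iteration 1/4 --
  BK 15: (23.456,-34.456) -> (12.849,-23.849) [heading=315, draw]
  BK 1: (12.849,-23.849) -> (12.142,-23.142) [heading=315, draw]
  FD 13: (12.142,-23.142) -> (21.335,-32.335) [heading=315, draw]
  LT 180: heading 315 -> 135
  -- iteration 2/4 --
  BK 15: (21.335,-32.335) -> (31.941,-42.941) [heading=135, draw]
  BK 1: (31.941,-42.941) -> (32.648,-43.648) [heading=135, draw]
  FD 13: (32.648,-43.648) -> (23.456,-34.456) [heading=135, draw]
  LT 180: heading 135 -> 315
  -- iteration 3/4 --
  BK 15: (23.456,-34.456) -> (12.849,-23.849) [heading=315, draw]
  BK 1: (12.849,-23.849) -> (12.142,-23.142) [heading=315, draw]
  FD 13: (12.142,-23.142) -> (21.335,-32.335) [heading=315, draw]
  LT 180: heading 315 -> 135
  -- iteration 4/4 --
  BK 15: (21.335,-32.335) -> (31.941,-42.941) [heading=135, draw]
  BK 1: (31.941,-42.941) -> (32.648,-43.648) [heading=135, draw]
  FD 13: (32.648,-43.648) -> (23.456,-34.456) [heading=135, draw]
  LT 180: heading 135 -> 315
]
FD 20: (23.456,-34.456) -> (37.598,-48.598) [heading=315, draw]
RT 90: heading 315 -> 225
Final: pos=(37.598,-48.598), heading=225, 15 segment(s) drawn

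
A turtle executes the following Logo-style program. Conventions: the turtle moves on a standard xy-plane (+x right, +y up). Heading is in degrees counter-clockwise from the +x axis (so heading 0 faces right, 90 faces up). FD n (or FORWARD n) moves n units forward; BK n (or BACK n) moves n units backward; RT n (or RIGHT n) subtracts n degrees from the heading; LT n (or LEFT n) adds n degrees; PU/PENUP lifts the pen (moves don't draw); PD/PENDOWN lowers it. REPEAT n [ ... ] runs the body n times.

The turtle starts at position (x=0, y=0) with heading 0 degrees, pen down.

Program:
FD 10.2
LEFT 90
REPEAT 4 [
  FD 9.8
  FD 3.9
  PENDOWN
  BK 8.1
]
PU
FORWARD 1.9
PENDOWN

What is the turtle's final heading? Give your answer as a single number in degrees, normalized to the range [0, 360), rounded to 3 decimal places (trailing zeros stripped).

Answer: 90

Derivation:
Executing turtle program step by step:
Start: pos=(0,0), heading=0, pen down
FD 10.2: (0,0) -> (10.2,0) [heading=0, draw]
LT 90: heading 0 -> 90
REPEAT 4 [
  -- iteration 1/4 --
  FD 9.8: (10.2,0) -> (10.2,9.8) [heading=90, draw]
  FD 3.9: (10.2,9.8) -> (10.2,13.7) [heading=90, draw]
  PD: pen down
  BK 8.1: (10.2,13.7) -> (10.2,5.6) [heading=90, draw]
  -- iteration 2/4 --
  FD 9.8: (10.2,5.6) -> (10.2,15.4) [heading=90, draw]
  FD 3.9: (10.2,15.4) -> (10.2,19.3) [heading=90, draw]
  PD: pen down
  BK 8.1: (10.2,19.3) -> (10.2,11.2) [heading=90, draw]
  -- iteration 3/4 --
  FD 9.8: (10.2,11.2) -> (10.2,21) [heading=90, draw]
  FD 3.9: (10.2,21) -> (10.2,24.9) [heading=90, draw]
  PD: pen down
  BK 8.1: (10.2,24.9) -> (10.2,16.8) [heading=90, draw]
  -- iteration 4/4 --
  FD 9.8: (10.2,16.8) -> (10.2,26.6) [heading=90, draw]
  FD 3.9: (10.2,26.6) -> (10.2,30.5) [heading=90, draw]
  PD: pen down
  BK 8.1: (10.2,30.5) -> (10.2,22.4) [heading=90, draw]
]
PU: pen up
FD 1.9: (10.2,22.4) -> (10.2,24.3) [heading=90, move]
PD: pen down
Final: pos=(10.2,24.3), heading=90, 13 segment(s) drawn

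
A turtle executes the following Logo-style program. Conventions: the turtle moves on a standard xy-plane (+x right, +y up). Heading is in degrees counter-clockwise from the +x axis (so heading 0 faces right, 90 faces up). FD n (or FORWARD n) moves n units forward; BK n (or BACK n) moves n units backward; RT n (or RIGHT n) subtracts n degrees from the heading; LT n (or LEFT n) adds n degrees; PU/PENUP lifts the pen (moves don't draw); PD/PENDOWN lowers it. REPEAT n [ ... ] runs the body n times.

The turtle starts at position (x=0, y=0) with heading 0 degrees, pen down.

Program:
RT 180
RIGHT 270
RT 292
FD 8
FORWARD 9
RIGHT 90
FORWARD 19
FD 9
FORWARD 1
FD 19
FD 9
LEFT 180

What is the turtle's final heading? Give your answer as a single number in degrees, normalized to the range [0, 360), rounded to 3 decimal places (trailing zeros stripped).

Answer: 68

Derivation:
Executing turtle program step by step:
Start: pos=(0,0), heading=0, pen down
RT 180: heading 0 -> 180
RT 270: heading 180 -> 270
RT 292: heading 270 -> 338
FD 8: (0,0) -> (7.417,-2.997) [heading=338, draw]
FD 9: (7.417,-2.997) -> (15.762,-6.368) [heading=338, draw]
RT 90: heading 338 -> 248
FD 19: (15.762,-6.368) -> (8.645,-23.985) [heading=248, draw]
FD 9: (8.645,-23.985) -> (5.273,-32.329) [heading=248, draw]
FD 1: (5.273,-32.329) -> (4.899,-33.257) [heading=248, draw]
FD 19: (4.899,-33.257) -> (-2.219,-50.873) [heading=248, draw]
FD 9: (-2.219,-50.873) -> (-5.59,-59.218) [heading=248, draw]
LT 180: heading 248 -> 68
Final: pos=(-5.59,-59.218), heading=68, 7 segment(s) drawn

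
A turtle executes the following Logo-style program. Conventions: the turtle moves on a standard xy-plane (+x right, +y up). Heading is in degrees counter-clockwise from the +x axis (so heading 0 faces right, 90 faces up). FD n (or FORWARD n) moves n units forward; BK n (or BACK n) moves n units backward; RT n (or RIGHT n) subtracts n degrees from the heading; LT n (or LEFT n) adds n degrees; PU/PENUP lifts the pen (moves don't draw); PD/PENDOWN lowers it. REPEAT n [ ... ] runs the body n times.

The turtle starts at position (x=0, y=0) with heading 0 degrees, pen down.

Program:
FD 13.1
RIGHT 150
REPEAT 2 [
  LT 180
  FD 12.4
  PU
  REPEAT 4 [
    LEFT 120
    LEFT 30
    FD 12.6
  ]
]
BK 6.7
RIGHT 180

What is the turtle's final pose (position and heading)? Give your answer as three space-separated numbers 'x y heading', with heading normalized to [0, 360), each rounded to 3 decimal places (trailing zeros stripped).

Answer: 12.972 3.05 150

Derivation:
Executing turtle program step by step:
Start: pos=(0,0), heading=0, pen down
FD 13.1: (0,0) -> (13.1,0) [heading=0, draw]
RT 150: heading 0 -> 210
REPEAT 2 [
  -- iteration 1/2 --
  LT 180: heading 210 -> 30
  FD 12.4: (13.1,0) -> (23.839,6.2) [heading=30, draw]
  PU: pen up
  REPEAT 4 [
    -- iteration 1/4 --
    LT 120: heading 30 -> 150
    LT 30: heading 150 -> 180
    FD 12.6: (23.839,6.2) -> (11.239,6.2) [heading=180, move]
    -- iteration 2/4 --
    LT 120: heading 180 -> 300
    LT 30: heading 300 -> 330
    FD 12.6: (11.239,6.2) -> (22.151,-0.1) [heading=330, move]
    -- iteration 3/4 --
    LT 120: heading 330 -> 90
    LT 30: heading 90 -> 120
    FD 12.6: (22.151,-0.1) -> (15.851,10.812) [heading=120, move]
    -- iteration 4/4 --
    LT 120: heading 120 -> 240
    LT 30: heading 240 -> 270
    FD 12.6: (15.851,10.812) -> (15.851,-1.788) [heading=270, move]
  ]
  -- iteration 2/2 --
  LT 180: heading 270 -> 90
  FD 12.4: (15.851,-1.788) -> (15.851,10.612) [heading=90, move]
  PU: pen up
  REPEAT 4 [
    -- iteration 1/4 --
    LT 120: heading 90 -> 210
    LT 30: heading 210 -> 240
    FD 12.6: (15.851,10.612) -> (9.551,-0.3) [heading=240, move]
    -- iteration 2/4 --
    LT 120: heading 240 -> 0
    LT 30: heading 0 -> 30
    FD 12.6: (9.551,-0.3) -> (20.463,6) [heading=30, move]
    -- iteration 3/4 --
    LT 120: heading 30 -> 150
    LT 30: heading 150 -> 180
    FD 12.6: (20.463,6) -> (7.863,6) [heading=180, move]
    -- iteration 4/4 --
    LT 120: heading 180 -> 300
    LT 30: heading 300 -> 330
    FD 12.6: (7.863,6) -> (18.774,-0.3) [heading=330, move]
  ]
]
BK 6.7: (18.774,-0.3) -> (12.972,3.05) [heading=330, move]
RT 180: heading 330 -> 150
Final: pos=(12.972,3.05), heading=150, 2 segment(s) drawn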